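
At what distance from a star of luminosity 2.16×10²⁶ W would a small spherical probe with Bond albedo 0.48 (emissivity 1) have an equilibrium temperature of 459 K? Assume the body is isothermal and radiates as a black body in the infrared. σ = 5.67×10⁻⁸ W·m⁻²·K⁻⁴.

For an isothermal black-emitting sphere, (1−a)S·πr² = σ·4πr²·T⁴ ⇒ S = 4σT⁴/(1−a).
S = 4·5.67×10⁻⁸·(459)⁴/0.520 = 19360 W/m².
Flux falls as S = L/(4πd²), so d = √(L/(4πS)) = √(2.16×10²⁶/(4π·19360)).

d ≈ 2.98×10¹⁰ m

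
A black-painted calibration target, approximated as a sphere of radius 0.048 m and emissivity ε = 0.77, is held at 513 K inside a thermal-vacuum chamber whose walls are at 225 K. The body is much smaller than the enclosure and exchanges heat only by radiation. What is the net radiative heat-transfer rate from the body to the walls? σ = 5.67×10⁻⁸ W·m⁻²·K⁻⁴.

P_net ≈ 84.3 W

For a small grey body in a large enclosure: P_net = εσA(T_body⁴ − T_wall⁴).
A = 4πr² = 0.02895 m²; T_body⁴ − T_wall⁴ = 6.926×10¹⁰ − 2.563×10⁹ = 6.670×10¹⁰ K⁴.
|P_net| = 0.77·5.67×10⁻⁸·0.02895·6.670×10¹⁰.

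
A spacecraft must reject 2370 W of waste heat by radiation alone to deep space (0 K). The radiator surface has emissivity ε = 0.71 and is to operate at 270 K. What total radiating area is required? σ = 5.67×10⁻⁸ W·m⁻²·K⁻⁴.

P = εσA T⁴ ⇒ A = P/(εσT⁴).
T⁴ = 5.314×10⁹ K⁴.
A = 2370/(0.71 × 5.67×10⁻⁸ × 5.314×10⁹).

A ≈ 11.1 m²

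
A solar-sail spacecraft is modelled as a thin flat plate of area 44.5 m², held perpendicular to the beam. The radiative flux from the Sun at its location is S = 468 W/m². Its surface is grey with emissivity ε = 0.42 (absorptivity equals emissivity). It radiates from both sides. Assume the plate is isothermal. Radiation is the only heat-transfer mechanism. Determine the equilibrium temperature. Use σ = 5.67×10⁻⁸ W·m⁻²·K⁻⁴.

T ≈ 253 K

At equilibrium, absorbed power = emitted power.
Absorbing cross-section = A = 44.50 m²; emitting surface = 2A = 89.00 m² (ratio 2).
εS·A_cross = εσ·A_surf·T⁴  ⇒  T⁴ = S/(2σ)   (ε cancels).
T⁴ = 468/(2·5.67×10⁻⁸) = 4.127×10⁹ K⁴.
T = (4.127×10⁹)^(1/4).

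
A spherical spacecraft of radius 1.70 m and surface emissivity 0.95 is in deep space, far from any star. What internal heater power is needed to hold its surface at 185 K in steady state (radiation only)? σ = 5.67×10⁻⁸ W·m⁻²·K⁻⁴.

P ≈ 2290 W

P = εσ·4πr²·T⁴.
4πr² = 36.32 m²; T⁴ = 1.171×10⁹ K⁴.
P = 0.95·5.67×10⁻⁸·36.32·1.171×10⁹.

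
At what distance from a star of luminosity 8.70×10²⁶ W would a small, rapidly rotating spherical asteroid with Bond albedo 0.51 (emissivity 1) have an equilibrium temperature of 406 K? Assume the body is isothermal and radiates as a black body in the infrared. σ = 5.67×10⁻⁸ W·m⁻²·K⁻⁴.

d ≈ 7.42×10¹⁰ m

For an isothermal black-emitting sphere, (1−a)S·πr² = σ·4πr²·T⁴ ⇒ S = 4σT⁴/(1−a).
S = 4·5.67×10⁻⁸·(406)⁴/0.490 = 12580 W/m².
Flux falls as S = L/(4πd²), so d = √(L/(4πS)) = √(8.70×10²⁶/(4π·12580)).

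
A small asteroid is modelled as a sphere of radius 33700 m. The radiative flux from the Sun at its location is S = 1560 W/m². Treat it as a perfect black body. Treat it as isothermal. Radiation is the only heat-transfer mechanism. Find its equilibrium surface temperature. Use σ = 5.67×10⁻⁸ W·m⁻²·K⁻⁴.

T ≈ 288 K

At equilibrium, absorbed power = emitted power.
Absorbing cross-section = πr² = 3.568×10⁹ m²; emitting surface = 4πr² = 1.427×10¹⁰ m² (ratio 4).
S·A_cross = εσ·A_surf·T⁴  ⇒  T⁴ = S/(4σ).
T⁴ = 1.00·1560/(4·5.67×10⁻⁸) = 6.878×10⁹ K⁴.
T = (6.878×10⁹)^(1/4).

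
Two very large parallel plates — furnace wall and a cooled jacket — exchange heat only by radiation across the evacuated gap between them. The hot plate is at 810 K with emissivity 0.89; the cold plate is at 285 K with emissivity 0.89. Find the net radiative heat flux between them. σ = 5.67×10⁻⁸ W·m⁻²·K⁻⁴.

q ≈ 19300 W/m²

For two infinite grey parallel plates, q = σ(T₁⁴ − T₂⁴)/(1/ε₁ + 1/ε₂ − 1).
T₁⁴ − T₂⁴ = 4.305×10¹¹ − 6.598×10⁹ = 4.239×10¹¹ K⁴.
1/ε₁ + 1/ε₂ − 1 = 1.124 + 1.124 − 1 = 1.247.
q = 5.67×10⁻⁸ × 4.239×10¹¹ / 1.247.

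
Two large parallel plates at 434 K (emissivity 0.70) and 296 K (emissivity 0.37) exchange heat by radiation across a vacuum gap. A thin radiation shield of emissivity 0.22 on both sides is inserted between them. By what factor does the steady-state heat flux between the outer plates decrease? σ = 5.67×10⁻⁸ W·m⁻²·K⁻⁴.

Without shield: q₀ = σΔ(T⁴)/(1/ε₁+1/ε₂−1) with denominator 3.131.
With shield the two gaps are in series; the resistances add: (1/ε₁+1/ε_s−1)+(1/ε_s+1/ε₂−1) = 4.974+6.248 = 11.22.
Heat-flux ratio q₀/q = 11.22/3.131.

factor ≈ 3.58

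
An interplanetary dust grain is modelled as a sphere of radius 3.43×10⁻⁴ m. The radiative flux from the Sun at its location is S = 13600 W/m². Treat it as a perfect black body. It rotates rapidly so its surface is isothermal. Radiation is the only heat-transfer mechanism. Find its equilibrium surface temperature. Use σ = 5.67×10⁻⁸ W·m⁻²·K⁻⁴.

T ≈ 495 K

At equilibrium, absorbed power = emitted power.
Absorbing cross-section = πr² = 3.696×10⁻⁷ m²; emitting surface = 4πr² = 1.478×10⁻⁶ m² (ratio 4).
S·A_cross = εσ·A_surf·T⁴  ⇒  T⁴ = S/(4σ).
T⁴ = 1.00·13600/(4·5.67×10⁻⁸) = 5.996×10¹⁰ K⁴.
T = (5.996×10¹⁰)^(1/4).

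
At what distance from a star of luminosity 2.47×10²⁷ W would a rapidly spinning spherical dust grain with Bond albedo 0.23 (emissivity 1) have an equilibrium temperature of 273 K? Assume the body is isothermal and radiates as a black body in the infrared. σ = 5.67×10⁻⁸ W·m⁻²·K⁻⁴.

d ≈ 3.47×10¹¹ m

For an isothermal black-emitting sphere, (1−a)S·πr² = σ·4πr²·T⁴ ⇒ S = 4σT⁴/(1−a).
S = 4·5.67×10⁻⁸·(273)⁴/0.770 = 1636 W/m².
Flux falls as S = L/(4πd²), so d = √(L/(4πS)) = √(2.47×10²⁷/(4π·1636)).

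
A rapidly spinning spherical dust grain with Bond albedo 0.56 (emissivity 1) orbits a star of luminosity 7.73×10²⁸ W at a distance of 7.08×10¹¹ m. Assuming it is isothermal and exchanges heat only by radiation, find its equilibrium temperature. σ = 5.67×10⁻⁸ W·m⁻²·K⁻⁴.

First find the stellar flux at distance d: S = L/(4πd²) = 7.73×10²⁸/(4π·(7.08×10¹¹)²) = 12270 W/m².
For an isothermal sphere, absorbed (1−a)S·πr² = emitted σ·4πr²·T⁴, so T⁴ = (1−a)S/(4σ).
T⁴ = 0.440·12270/(4·5.67×10⁻⁸) = 2.381×10¹⁰ K⁴.

T ≈ 393 K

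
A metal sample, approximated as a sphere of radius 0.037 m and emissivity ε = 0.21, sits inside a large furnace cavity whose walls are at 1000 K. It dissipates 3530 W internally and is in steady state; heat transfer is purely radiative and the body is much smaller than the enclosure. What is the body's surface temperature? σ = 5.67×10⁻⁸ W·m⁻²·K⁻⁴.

T ≈ 2070 K

For a small grey body in a large enclosure, net radiated power = εσA(T⁴ − T_w⁴).
Steady state: P = εσA(T⁴ − T_w⁴) with A = 4πr² = 0.01720 m².
T⁴ = P/(εσA) + T_w⁴ = 3530/(0.21·5.67×10⁻⁸·0.01720) + (1000)⁴
    = 1.723×10¹³ + 1.000×10¹² = 1.823×10¹³ K⁴.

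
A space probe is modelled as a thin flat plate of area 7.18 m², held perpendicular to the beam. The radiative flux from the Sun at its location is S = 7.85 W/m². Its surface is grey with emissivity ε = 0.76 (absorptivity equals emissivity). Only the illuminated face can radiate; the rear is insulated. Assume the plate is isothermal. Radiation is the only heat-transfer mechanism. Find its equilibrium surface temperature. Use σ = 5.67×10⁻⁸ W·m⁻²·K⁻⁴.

At equilibrium, absorbed power = emitted power.
Absorbing cross-section = A = 7.180 m²; emitting surface = A = 7.180 m² (ratio 1).
εS·A_cross = εσ·A_surf·T⁴  ⇒  T⁴ = S/(1σ)   (ε cancels).
T⁴ = 7.85/(1·5.67×10⁻⁸) = 1.384×10⁸ K⁴.
T = (1.384×10⁸)^(1/4).

T ≈ 108 K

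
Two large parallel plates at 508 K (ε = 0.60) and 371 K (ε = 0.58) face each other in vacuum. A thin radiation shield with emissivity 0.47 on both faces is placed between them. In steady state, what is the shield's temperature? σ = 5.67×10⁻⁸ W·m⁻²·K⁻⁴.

T_s ≈ 455 K

In steady state the net flux on the hot side equals that on the cold side.
σ(T₁⁴−T_s⁴)/D₁ = σ(T_s⁴−T₂⁴)/D₂, with D₁ = 1/ε₁+1/ε_s−1 = 2.794, D₂ = 1/ε_s+1/ε₂−1 = 2.852.
Solve for T_s⁴: T_s⁴ = (D₂·T₁⁴ + D₁·T₂⁴)/(D₁+D₂) = 4.301×10¹⁰ K⁴.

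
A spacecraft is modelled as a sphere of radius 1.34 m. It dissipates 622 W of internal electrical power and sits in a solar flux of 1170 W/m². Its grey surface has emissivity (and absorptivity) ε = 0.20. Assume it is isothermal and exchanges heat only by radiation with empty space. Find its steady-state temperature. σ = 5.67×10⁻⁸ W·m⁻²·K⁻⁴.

T ≈ 295 K

At steady state, absorbed solar power + internal power = radiated power.
Absorbed: α·S·A_cross = 0.20·1170·5.641 = 1320 W (cross-section πr²).
Total input = 1320 + 622 = 1942 W.
Radiated: εσ·A_surf·T⁴ with A_surf = 4πr² = 22.56 m².
T⁴ = 1942/(0.20·5.67×10⁻⁸·22.56) = 7.590×10⁹ K⁴.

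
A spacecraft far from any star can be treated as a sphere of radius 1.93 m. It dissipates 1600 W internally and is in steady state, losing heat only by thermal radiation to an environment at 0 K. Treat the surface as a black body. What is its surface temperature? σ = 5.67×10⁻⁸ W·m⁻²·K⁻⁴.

Steady state: internal power = radiated power, P = εσA T⁴.
Radiating area A = 4πr² = 46.81 m².
T⁴ = P/(εσA) = 1600/(1.0·5.67×10⁻⁸·46.81) = 6.029×10⁸ K⁴.
T = (6.029×10⁸)^(1/4).

T ≈ 157 K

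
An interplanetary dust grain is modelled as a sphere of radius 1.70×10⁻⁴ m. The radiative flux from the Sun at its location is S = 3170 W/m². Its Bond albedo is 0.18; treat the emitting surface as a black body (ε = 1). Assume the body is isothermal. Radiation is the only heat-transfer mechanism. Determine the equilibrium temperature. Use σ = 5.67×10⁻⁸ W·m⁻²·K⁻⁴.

T ≈ 327 K

At equilibrium, absorbed power = emitted power.
Absorbing cross-section = πr² = 9.079×10⁻⁸ m²; emitting surface = 4πr² = 3.632×10⁻⁷ m² (ratio 4).
(1−a)S·A_cross = εσ·A_surf·T⁴  ⇒  T⁴ = (1−a)S/(4σ).
T⁴ = 0.820·3170/(4·5.67×10⁻⁸) = 1.146×10¹⁰ K⁴.
T = (1.146×10¹⁰)^(1/4).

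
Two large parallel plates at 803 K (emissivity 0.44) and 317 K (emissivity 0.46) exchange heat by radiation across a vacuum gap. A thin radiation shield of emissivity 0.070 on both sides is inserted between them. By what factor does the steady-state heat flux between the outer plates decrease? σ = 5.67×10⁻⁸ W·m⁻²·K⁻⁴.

Without shield: q₀ = σΔ(T⁴)/(1/ε₁+1/ε₂−1) with denominator 3.447.
With shield the two gaps are in series; the resistances add: (1/ε₁+1/ε_s−1)+(1/ε_s+1/ε₂−1) = 15.56+15.46 = 31.02.
Heat-flux ratio q₀/q = 31.02/3.447.

factor ≈ 9.00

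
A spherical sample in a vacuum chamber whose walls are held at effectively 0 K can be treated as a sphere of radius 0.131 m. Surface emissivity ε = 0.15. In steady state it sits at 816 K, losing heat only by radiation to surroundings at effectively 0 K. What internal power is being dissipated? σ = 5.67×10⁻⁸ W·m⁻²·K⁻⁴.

Steady state: P = εσA T⁴.
A = 4πr² = 0.2157 m²; T⁴ = (816)⁴ = 4.434×10¹¹ K⁴.
P = 0.15 × 5.67×10⁻⁸ × 0.2157 × 4.434×10¹¹.

P ≈ 813 W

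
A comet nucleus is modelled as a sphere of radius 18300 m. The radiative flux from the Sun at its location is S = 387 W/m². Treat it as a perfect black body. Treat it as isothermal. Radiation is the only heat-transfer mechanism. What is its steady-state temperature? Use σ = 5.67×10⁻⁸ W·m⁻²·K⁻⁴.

At equilibrium, absorbed power = emitted power.
Absorbing cross-section = πr² = 1.052×10⁹ m²; emitting surface = 4πr² = 4.208×10⁹ m² (ratio 4).
S·A_cross = εσ·A_surf·T⁴  ⇒  T⁴ = S/(4σ).
T⁴ = 1.00·387/(4·5.67×10⁻⁸) = 1.706×10⁹ K⁴.
T = (1.706×10⁹)^(1/4).

T ≈ 203 K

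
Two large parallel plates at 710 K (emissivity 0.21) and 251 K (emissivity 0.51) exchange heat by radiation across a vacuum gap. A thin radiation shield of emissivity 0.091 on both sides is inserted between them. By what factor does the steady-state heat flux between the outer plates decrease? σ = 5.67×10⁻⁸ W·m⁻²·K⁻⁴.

Without shield: q₀ = σΔ(T⁴)/(1/ε₁+1/ε₂−1) with denominator 5.723.
With shield the two gaps are in series; the resistances add: (1/ε₁+1/ε_s−1)+(1/ε_s+1/ε₂−1) = 14.75+11.95 = 26.70.
Heat-flux ratio q₀/q = 26.70/5.723.

factor ≈ 4.67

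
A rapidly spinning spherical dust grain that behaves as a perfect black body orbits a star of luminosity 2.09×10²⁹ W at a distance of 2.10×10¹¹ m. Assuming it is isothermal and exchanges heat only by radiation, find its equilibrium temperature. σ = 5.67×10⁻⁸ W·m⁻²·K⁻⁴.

T ≈ 1140 K

First find the stellar flux at distance d: S = L/(4πd²) = 2.09×10²⁹/(4π·(2.10×10¹¹)²) = 3.771×10⁵ W/m².
For an isothermal sphere, absorbed (1−a)S·πr² = emitted σ·4πr²·T⁴, so T⁴ = (1−a)S/(4σ).
T⁴ = 1.00·3.771×10⁵/(4·5.67×10⁻⁸) = 1.663×10¹² K⁴.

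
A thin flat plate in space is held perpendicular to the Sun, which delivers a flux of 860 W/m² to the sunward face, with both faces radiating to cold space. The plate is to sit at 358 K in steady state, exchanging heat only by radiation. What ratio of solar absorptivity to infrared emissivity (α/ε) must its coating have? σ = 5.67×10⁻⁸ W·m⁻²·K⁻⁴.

α/ε ≈ 2.17

Balance: αS·A = εσ·2A·T⁴ ⇒ α/ε = 2σT⁴/S.
α/ε = 2·5.67×10⁻⁸·(358)⁴/860 = 2·5.67×10⁻⁸·1.643×10¹⁰/860.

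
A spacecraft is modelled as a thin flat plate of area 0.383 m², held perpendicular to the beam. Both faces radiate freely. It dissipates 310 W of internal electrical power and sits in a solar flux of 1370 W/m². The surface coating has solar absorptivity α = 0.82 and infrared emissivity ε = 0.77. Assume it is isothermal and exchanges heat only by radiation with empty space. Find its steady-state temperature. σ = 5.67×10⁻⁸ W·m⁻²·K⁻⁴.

T ≈ 386 K

At steady state, absorbed solar power + internal power = radiated power.
Absorbed: α·S·A_cross = 0.82·1370·0.3830 = 430.3 W (cross-section A).
Total input = 430.3 + 310 = 740.3 W.
Radiated: εσ·A_surf·T⁴ with A_surf = 2A = 0.7660 m².
T⁴ = 740.3/(0.77·5.67×10⁻⁸·0.7660) = 2.214×10¹⁰ K⁴.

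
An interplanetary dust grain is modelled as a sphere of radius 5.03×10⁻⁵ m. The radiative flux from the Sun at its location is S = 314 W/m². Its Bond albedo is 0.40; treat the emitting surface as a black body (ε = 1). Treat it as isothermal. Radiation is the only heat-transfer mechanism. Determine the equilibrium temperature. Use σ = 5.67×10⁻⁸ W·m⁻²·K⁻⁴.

At equilibrium, absorbed power = emitted power.
Absorbing cross-section = πr² = 7.949×10⁻⁹ m²; emitting surface = 4πr² = 3.179×10⁻⁸ m² (ratio 4).
(1−a)S·A_cross = εσ·A_surf·T⁴  ⇒  T⁴ = (1−a)S/(4σ).
T⁴ = 0.600·314/(4·5.67×10⁻⁸) = 8.307×10⁸ K⁴.
T = (8.307×10⁸)^(1/4).

T ≈ 170 K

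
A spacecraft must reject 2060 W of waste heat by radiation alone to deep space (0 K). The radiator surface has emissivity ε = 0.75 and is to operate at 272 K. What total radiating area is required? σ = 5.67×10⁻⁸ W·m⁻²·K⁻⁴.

P = εσA T⁴ ⇒ A = P/(εσT⁴).
T⁴ = 5.474×10⁹ K⁴.
A = 2060/(0.75 × 5.67×10⁻⁸ × 5.474×10⁹).

A ≈ 8.85 m²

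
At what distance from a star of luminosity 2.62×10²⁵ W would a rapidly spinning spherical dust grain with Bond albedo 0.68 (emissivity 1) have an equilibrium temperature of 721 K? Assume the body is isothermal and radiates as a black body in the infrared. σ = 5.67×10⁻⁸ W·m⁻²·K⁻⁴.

d ≈ 3.30×10⁹ m

For an isothermal black-emitting sphere, (1−a)S·πr² = σ·4πr²·T⁴ ⇒ S = 4σT⁴/(1−a).
S = 4·5.67×10⁻⁸·(721)⁴/0.320 = 1.915×10⁵ W/m².
Flux falls as S = L/(4πd²), so d = √(L/(4πS)) = √(2.62×10²⁵/(4π·1.915×10⁵)).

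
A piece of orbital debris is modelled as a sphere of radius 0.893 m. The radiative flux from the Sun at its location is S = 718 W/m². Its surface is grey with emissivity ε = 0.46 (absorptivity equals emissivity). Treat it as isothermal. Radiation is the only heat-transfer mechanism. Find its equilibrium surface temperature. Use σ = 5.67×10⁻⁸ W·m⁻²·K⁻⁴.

T ≈ 237 K

At equilibrium, absorbed power = emitted power.
Absorbing cross-section = πr² = 2.505 m²; emitting surface = 4πr² = 10.02 m² (ratio 4).
εS·A_cross = εσ·A_surf·T⁴  ⇒  T⁴ = S/(4σ)   (ε cancels).
T⁴ = 718/(4·5.67×10⁻⁸) = 3.166×10⁹ K⁴.
T = (3.166×10⁹)^(1/4).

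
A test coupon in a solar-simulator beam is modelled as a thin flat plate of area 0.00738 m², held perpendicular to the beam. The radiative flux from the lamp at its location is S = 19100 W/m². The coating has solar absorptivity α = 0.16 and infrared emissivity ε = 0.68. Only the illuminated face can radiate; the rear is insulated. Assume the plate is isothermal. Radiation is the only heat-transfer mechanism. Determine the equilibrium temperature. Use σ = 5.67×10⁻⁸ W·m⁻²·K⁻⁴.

At equilibrium, absorbed power = emitted power.
Absorbing cross-section = A = 0.007380 m²; emitting surface = A = 0.007380 m² (ratio 1).
αS·A_cross = εσ·A_surf·T⁴  ⇒  T⁴ = αS/(ε·1σ).
T⁴ = 0.160·19100/(0.68·1·5.67×10⁻⁸) = 7.926×10¹⁰ K⁴.
T = (7.926×10¹⁰)^(1/4).

T ≈ 531 K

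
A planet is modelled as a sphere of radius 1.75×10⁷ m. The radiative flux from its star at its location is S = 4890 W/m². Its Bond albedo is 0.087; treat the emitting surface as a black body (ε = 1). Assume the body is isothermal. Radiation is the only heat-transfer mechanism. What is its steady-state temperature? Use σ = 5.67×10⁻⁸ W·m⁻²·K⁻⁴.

T ≈ 375 K

At equilibrium, absorbed power = emitted power.
Absorbing cross-section = πr² = 9.621×10¹⁴ m²; emitting surface = 4πr² = 3.848×10¹⁵ m² (ratio 4).
(1−a)S·A_cross = εσ·A_surf·T⁴  ⇒  T⁴ = (1−a)S/(4σ).
T⁴ = 0.913·4890/(4·5.67×10⁻⁸) = 1.969×10¹⁰ K⁴.
T = (1.969×10¹⁰)^(1/4).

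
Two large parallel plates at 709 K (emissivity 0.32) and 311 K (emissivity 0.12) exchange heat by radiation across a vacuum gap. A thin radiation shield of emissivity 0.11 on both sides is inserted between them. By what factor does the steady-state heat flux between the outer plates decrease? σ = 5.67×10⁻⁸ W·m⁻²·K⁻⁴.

factor ≈ 2.64

Without shield: q₀ = σΔ(T⁴)/(1/ε₁+1/ε₂−1) with denominator 10.46.
With shield the two gaps are in series; the resistances add: (1/ε₁+1/ε_s−1)+(1/ε_s+1/ε₂−1) = 11.22+16.42 = 27.64.
Heat-flux ratio q₀/q = 27.64/10.46.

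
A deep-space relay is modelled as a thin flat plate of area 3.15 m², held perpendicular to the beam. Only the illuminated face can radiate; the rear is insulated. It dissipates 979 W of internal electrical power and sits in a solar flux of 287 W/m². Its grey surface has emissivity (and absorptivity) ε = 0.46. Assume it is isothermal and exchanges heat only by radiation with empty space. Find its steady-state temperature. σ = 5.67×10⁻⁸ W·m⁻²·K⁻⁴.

At steady state, absorbed solar power + internal power = radiated power.
Absorbed: α·S·A_cross = 0.46·287·3.150 = 415.9 W (cross-section A).
Total input = 415.9 + 979 = 1395 W.
Radiated: εσ·A_surf·T⁴ with A_surf = A = 3.150 m².
T⁴ = 1395/(0.46·5.67×10⁻⁸·3.150) = 1.698×10¹⁰ K⁴.

T ≈ 361 K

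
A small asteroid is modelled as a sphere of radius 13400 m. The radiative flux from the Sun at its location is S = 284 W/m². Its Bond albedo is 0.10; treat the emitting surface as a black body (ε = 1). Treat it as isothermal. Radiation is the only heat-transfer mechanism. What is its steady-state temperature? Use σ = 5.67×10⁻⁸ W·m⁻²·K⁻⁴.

At equilibrium, absorbed power = emitted power.
Absorbing cross-section = πr² = 5.641×10⁸ m²; emitting surface = 4πr² = 2.256×10⁹ m² (ratio 4).
(1−a)S·A_cross = εσ·A_surf·T⁴  ⇒  T⁴ = (1−a)S/(4σ).
T⁴ = 0.900·284/(4·5.67×10⁻⁸) = 1.127×10⁹ K⁴.
T = (1.127×10⁹)^(1/4).

T ≈ 183 K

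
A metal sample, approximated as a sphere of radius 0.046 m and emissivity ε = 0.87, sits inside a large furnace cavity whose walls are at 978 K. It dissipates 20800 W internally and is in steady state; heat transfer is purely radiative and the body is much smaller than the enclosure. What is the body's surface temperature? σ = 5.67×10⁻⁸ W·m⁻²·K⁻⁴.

T ≈ 2020 K

For a small grey body in a large enclosure, net radiated power = εσA(T⁴ − T_w⁴).
Steady state: P = εσA(T⁴ − T_w⁴) with A = 4πr² = 0.02659 m².
T⁴ = P/(εσA) + T_w⁴ = 20800/(0.87·5.67×10⁻⁸·0.02659) + (978)⁴
    = 1.586×10¹³ + 9.149×10¹¹ = 1.677×10¹³ K⁴.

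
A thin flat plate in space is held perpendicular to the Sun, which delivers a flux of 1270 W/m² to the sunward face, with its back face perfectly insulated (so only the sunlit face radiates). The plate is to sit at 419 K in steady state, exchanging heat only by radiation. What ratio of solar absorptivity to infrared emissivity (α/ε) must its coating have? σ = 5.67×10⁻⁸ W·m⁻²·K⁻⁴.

Balance: αS·A = εσ·1A·T⁴ ⇒ α/ε = σT⁴/S.
α/ε = 5.67×10⁻⁸·(419)⁴/1270 = 5.67×10⁻⁸·3.082×10¹⁰/1270.

α/ε ≈ 1.38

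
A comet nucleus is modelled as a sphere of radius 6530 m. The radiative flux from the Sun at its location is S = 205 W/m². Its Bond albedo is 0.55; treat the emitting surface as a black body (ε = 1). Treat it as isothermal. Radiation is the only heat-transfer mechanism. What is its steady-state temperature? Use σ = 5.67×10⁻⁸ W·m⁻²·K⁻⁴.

At equilibrium, absorbed power = emitted power.
Absorbing cross-section = πr² = 1.340×10⁸ m²; emitting surface = 4πr² = 5.358×10⁸ m² (ratio 4).
(1−a)S·A_cross = εσ·A_surf·T⁴  ⇒  T⁴ = (1−a)S/(4σ).
T⁴ = 0.450·205/(4·5.67×10⁻⁸) = 4.067×10⁸ K⁴.
T = (4.067×10⁸)^(1/4).

T ≈ 142 K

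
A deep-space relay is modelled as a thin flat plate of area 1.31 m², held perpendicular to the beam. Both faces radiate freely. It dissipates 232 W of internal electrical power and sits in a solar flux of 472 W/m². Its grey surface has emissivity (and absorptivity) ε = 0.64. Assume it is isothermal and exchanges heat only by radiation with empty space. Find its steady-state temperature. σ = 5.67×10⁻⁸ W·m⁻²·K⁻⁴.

At steady state, absorbed solar power + internal power = radiated power.
Absorbed: α·S·A_cross = 0.64·472·1.310 = 395.7 W (cross-section A).
Total input = 395.7 + 232 = 627.7 W.
Radiated: εσ·A_surf·T⁴ with A_surf = 2A = 2.620 m².
T⁴ = 627.7/(0.64·5.67×10⁻⁸·2.620) = 6.602×10⁹ K⁴.

T ≈ 285 K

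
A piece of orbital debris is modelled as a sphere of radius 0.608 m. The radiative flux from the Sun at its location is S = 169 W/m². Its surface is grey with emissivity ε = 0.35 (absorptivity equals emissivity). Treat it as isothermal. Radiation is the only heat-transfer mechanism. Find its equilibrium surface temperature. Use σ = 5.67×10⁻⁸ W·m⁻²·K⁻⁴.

T ≈ 165 K

At equilibrium, absorbed power = emitted power.
Absorbing cross-section = πr² = 1.161 m²; emitting surface = 4πr² = 4.645 m² (ratio 4).
εS·A_cross = εσ·A_surf·T⁴  ⇒  T⁴ = S/(4σ)   (ε cancels).
T⁴ = 169/(4·5.67×10⁻⁸) = 7.451×10⁸ K⁴.
T = (7.451×10⁸)^(1/4).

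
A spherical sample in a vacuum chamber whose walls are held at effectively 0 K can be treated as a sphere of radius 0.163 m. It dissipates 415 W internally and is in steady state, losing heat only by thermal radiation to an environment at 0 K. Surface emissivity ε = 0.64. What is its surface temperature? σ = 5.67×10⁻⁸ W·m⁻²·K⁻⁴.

Steady state: internal power = radiated power, P = εσA T⁴.
Radiating area A = 4πr² = 0.3339 m².
T⁴ = P/(εσA) = 415/(0.64·5.67×10⁻⁸·0.3339) = 3.425×10¹⁰ K⁴.
T = (3.425×10¹⁰)^(1/4).

T ≈ 430 K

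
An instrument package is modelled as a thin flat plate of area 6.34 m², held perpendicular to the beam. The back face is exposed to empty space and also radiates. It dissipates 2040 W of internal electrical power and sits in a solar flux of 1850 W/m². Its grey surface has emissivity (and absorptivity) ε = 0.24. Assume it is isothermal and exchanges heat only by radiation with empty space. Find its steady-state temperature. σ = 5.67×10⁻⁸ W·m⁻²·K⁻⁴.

At steady state, absorbed solar power + internal power = radiated power.
Absorbed: α·S·A_cross = 0.24·1850·6.340 = 2815 W (cross-section A).
Total input = 2815 + 2040 = 4855 W.
Radiated: εσ·A_surf·T⁴ with A_surf = 2A = 12.68 m².
T⁴ = 4855/(0.24·5.67×10⁻⁸·12.68) = 2.814×10¹⁰ K⁴.

T ≈ 410 K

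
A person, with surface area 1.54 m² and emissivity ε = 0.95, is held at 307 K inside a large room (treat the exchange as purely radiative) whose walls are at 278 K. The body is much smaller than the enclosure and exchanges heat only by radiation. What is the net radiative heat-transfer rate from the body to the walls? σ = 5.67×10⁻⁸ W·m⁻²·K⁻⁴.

P_net ≈ 241 W

For a small grey body in a large enclosure: P_net = εσA(T_body⁴ − T_wall⁴).
A = 1.54 m²; T_body⁴ − T_wall⁴ = 8.883×10⁹ − 5.973×10⁹ = 2.910×10⁹ K⁴.
|P_net| = 0.95·5.67×10⁻⁸·1.540·2.910×10⁹.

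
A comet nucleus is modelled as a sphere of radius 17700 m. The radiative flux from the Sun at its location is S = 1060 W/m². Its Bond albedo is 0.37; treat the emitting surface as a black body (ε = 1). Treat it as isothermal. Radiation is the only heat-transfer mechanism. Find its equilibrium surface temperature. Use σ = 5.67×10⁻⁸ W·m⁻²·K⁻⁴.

T ≈ 233 K

At equilibrium, absorbed power = emitted power.
Absorbing cross-section = πr² = 9.842×10⁸ m²; emitting surface = 4πr² = 3.937×10⁹ m² (ratio 4).
(1−a)S·A_cross = εσ·A_surf·T⁴  ⇒  T⁴ = (1−a)S/(4σ).
T⁴ = 0.630·1060/(4·5.67×10⁻⁸) = 2.944×10⁹ K⁴.
T = (2.944×10⁹)^(1/4).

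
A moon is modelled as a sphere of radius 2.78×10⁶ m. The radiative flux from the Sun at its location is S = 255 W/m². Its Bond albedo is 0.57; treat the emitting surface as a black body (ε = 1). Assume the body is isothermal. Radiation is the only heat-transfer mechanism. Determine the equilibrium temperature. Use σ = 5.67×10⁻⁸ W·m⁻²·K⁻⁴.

T ≈ 148 K

At equilibrium, absorbed power = emitted power.
Absorbing cross-section = πr² = 2.428×10¹³ m²; emitting surface = 4πr² = 9.712×10¹³ m² (ratio 4).
(1−a)S·A_cross = εσ·A_surf·T⁴  ⇒  T⁴ = (1−a)S/(4σ).
T⁴ = 0.430·255/(4·5.67×10⁻⁸) = 4.835×10⁸ K⁴.
T = (4.835×10⁸)^(1/4).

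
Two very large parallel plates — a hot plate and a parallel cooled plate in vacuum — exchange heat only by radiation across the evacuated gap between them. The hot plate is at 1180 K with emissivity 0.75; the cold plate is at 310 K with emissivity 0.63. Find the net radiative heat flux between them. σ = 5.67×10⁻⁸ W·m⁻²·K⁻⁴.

For two infinite grey parallel plates, q = σ(T₁⁴ − T₂⁴)/(1/ε₁ + 1/ε₂ − 1).
T₁⁴ − T₂⁴ = 1.939×10¹² − 9.235×10⁹ = 1.930×10¹² K⁴.
1/ε₁ + 1/ε₂ − 1 = 1.333 + 1.587 − 1 = 1.921.
q = 5.67×10⁻⁸ × 1.930×10¹² / 1.921.

q ≈ 57000 W/m²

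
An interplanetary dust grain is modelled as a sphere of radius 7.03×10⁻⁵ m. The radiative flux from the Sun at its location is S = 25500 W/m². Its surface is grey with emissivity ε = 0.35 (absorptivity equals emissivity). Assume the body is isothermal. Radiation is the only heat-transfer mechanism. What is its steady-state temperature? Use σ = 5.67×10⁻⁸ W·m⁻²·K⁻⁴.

At equilibrium, absorbed power = emitted power.
Absorbing cross-section = πr² = 1.553×10⁻⁸ m²; emitting surface = 4πr² = 6.210×10⁻⁸ m² (ratio 4).
εS·A_cross = εσ·A_surf·T⁴  ⇒  T⁴ = S/(4σ)   (ε cancels).
T⁴ = 25500/(4·5.67×10⁻⁸) = 1.124×10¹¹ K⁴.
T = (1.124×10¹¹)^(1/4).

T ≈ 579 K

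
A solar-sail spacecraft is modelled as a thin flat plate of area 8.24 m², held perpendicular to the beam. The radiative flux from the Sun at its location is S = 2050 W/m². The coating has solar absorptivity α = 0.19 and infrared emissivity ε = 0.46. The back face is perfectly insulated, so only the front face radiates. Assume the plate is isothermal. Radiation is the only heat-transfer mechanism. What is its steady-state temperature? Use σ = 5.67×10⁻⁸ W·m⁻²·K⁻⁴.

T ≈ 350 K

At equilibrium, absorbed power = emitted power.
Absorbing cross-section = A = 8.240 m²; emitting surface = A = 8.240 m² (ratio 1).
αS·A_cross = εσ·A_surf·T⁴  ⇒  T⁴ = αS/(ε·1σ).
T⁴ = 0.190·2050/(0.46·1·5.67×10⁻⁸) = 1.493×10¹⁰ K⁴.
T = (1.493×10¹⁰)^(1/4).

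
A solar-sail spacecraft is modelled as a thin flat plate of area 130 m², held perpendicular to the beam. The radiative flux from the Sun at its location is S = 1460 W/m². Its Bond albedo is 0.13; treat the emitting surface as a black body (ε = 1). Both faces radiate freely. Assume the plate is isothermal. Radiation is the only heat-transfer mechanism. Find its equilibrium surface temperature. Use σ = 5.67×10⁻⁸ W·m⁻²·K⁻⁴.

T ≈ 325 K

At equilibrium, absorbed power = emitted power.
Absorbing cross-section = A = 130.0 m²; emitting surface = 2A = 260.0 m² (ratio 2).
(1−a)S·A_cross = εσ·A_surf·T⁴  ⇒  T⁴ = (1−a)S/(2σ).
T⁴ = 0.870·1460/(2·5.67×10⁻⁸) = 1.120×10¹⁰ K⁴.
T = (1.120×10¹⁰)^(1/4).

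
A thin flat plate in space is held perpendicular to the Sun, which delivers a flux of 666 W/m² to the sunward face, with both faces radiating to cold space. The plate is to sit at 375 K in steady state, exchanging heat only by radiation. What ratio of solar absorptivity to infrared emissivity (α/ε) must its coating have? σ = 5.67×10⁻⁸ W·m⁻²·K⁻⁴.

α/ε ≈ 3.37

Balance: αS·A = εσ·2A·T⁴ ⇒ α/ε = 2σT⁴/S.
α/ε = 2·5.67×10⁻⁸·(375)⁴/666 = 2·5.67×10⁻⁸·1.978×10¹⁰/666.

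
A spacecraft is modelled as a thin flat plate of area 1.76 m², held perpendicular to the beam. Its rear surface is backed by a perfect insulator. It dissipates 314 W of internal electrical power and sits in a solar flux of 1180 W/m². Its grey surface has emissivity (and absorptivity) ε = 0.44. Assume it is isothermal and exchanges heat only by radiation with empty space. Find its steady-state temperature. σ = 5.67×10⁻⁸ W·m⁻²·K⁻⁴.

At steady state, absorbed solar power + internal power = radiated power.
Absorbed: α·S·A_cross = 0.44·1180·1.760 = 913.8 W (cross-section A).
Total input = 913.8 + 314 = 1228 W.
Radiated: εσ·A_surf·T⁴ with A_surf = A = 1.760 m².
T⁴ = 1228/(0.44·5.67×10⁻⁸·1.760) = 2.796×10¹⁰ K⁴.

T ≈ 409 K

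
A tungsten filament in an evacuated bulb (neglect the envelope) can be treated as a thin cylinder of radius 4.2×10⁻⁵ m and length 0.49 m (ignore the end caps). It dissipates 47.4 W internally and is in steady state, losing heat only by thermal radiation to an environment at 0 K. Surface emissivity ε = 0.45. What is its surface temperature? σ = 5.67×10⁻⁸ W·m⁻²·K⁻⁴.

T ≈ 1950 K

Steady state: internal power = radiated power, P = εσA T⁴.
Radiating area A = 2πrL = 1.293×10⁻⁴ m².
T⁴ = P/(εσA) = 47.4/(0.45·5.67×10⁻⁸·1.293×10⁻⁴) = 1.437×10¹³ K⁴.
T = (1.437×10¹³)^(1/4).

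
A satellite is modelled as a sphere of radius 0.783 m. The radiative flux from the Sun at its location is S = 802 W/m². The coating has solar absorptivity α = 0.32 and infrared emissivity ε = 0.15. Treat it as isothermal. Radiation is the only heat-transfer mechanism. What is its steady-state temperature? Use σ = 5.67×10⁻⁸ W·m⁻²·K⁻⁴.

T ≈ 295 K

At equilibrium, absorbed power = emitted power.
Absorbing cross-section = πr² = 1.926 m²; emitting surface = 4πr² = 7.704 m² (ratio 4).
αS·A_cross = εσ·A_surf·T⁴  ⇒  T⁴ = αS/(ε·4σ).
T⁴ = 0.320·802/(0.15·4·5.67×10⁻⁸) = 7.544×10⁹ K⁴.
T = (7.544×10⁹)^(1/4).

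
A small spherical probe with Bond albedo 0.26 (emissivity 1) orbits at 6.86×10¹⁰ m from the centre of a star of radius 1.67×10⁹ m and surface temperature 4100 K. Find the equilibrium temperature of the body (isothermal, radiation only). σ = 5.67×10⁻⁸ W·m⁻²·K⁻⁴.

T ≈ 420 K

The star's surface emits σT_*⁴; at distance d the flux is S = σT_*⁴(R_*/d)².
S = 5.67×10⁻⁸·(4100)⁴·(1.67×10⁹/6.86×10¹⁰)² = 9495 W/m².
For an isothermal sphere T⁴ = (1−a)S/(4σ) = 3.098×10¹⁰ K⁴.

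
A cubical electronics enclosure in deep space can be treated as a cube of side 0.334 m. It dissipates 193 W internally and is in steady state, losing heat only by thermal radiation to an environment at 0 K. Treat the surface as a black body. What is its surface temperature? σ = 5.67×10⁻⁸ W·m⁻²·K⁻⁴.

Steady state: internal power = radiated power, P = εσA T⁴.
Radiating area A = 6L² = 0.6693 m².
T⁴ = P/(εσA) = 193/(1.0·5.67×10⁻⁸·0.6693) = 5.085×10⁹ K⁴.
T = (5.085×10⁹)^(1/4).

T ≈ 267 K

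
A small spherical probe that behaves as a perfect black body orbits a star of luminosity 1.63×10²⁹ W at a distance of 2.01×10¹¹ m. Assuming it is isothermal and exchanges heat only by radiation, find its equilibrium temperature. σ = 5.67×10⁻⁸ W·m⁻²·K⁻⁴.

First find the stellar flux at distance d: S = L/(4πd²) = 1.63×10²⁹/(4π·(2.01×10¹¹)²) = 3.211×10⁵ W/m².
For an isothermal sphere, absorbed (1−a)S·πr² = emitted σ·4πr²·T⁴, so T⁴ = (1−a)S/(4σ).
T⁴ = 1.00·3.211×10⁵/(4·5.67×10⁻⁸) = 1.416×10¹² K⁴.

T ≈ 1090 K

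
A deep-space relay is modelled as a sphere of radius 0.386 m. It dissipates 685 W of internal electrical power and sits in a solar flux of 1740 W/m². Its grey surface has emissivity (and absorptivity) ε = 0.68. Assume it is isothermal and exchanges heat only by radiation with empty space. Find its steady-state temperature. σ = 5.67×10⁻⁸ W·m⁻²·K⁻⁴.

T ≈ 362 K

At steady state, absorbed solar power + internal power = radiated power.
Absorbed: α·S·A_cross = 0.68·1740·0.4681 = 553.8 W (cross-section πr²).
Total input = 553.8 + 685 = 1239 W.
Radiated: εσ·A_surf·T⁴ with A_surf = 4πr² = 1.872 m².
T⁴ = 1239/(0.68·5.67×10⁻⁸·1.872) = 1.716×10¹⁰ K⁴.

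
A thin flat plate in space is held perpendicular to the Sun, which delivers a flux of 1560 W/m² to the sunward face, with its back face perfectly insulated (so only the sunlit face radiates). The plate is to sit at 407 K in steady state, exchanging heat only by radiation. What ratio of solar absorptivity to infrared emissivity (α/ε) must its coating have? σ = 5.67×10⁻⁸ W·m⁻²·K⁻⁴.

α/ε ≈ 0.997

Balance: αS·A = εσ·1A·T⁴ ⇒ α/ε = σT⁴/S.
α/ε = 5.67×10⁻⁸·(407)⁴/1560 = 5.67×10⁻⁸·2.744×10¹⁰/1560.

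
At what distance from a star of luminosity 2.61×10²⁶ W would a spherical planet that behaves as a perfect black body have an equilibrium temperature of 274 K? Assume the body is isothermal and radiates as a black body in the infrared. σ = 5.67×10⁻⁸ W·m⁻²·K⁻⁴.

For an isothermal black-emitting sphere, (1−a)S·πr² = σ·4πr²·T⁴ ⇒ S = 4σT⁴/(1−a).
S = 4·5.67×10⁻⁸·(274)⁴/1.00 = 1278 W/m².
Flux falls as S = L/(4πd²), so d = √(L/(4πS)) = √(2.61×10²⁶/(4π·1278)).

d ≈ 1.27×10¹¹ m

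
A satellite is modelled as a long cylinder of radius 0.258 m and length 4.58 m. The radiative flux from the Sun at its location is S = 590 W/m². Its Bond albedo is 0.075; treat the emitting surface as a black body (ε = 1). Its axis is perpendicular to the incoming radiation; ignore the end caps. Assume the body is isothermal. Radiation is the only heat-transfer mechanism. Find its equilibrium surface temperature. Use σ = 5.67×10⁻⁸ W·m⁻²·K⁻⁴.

At equilibrium, absorbed power = emitted power.
Absorbing cross-section = 2rL = 2.363 m²; emitting surface = 2πrL = 7.424 m² (ratio π).
(1−a)S·A_cross = εσ·A_surf·T⁴  ⇒  T⁴ = (1−a)S/(πσ).
T⁴ = 0.925·590/(π·5.67×10⁻⁸) = 3.064×10⁹ K⁴.
T = (3.064×10⁹)^(1/4).

T ≈ 235 K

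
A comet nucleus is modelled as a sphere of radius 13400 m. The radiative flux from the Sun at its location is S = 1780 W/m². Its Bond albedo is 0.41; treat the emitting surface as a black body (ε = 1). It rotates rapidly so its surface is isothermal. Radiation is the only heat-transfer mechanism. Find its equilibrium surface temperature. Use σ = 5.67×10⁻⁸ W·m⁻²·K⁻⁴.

At equilibrium, absorbed power = emitted power.
Absorbing cross-section = πr² = 5.641×10⁸ m²; emitting surface = 4πr² = 2.256×10⁹ m² (ratio 4).
(1−a)S·A_cross = εσ·A_surf·T⁴  ⇒  T⁴ = (1−a)S/(4σ).
T⁴ = 0.590·1780/(4·5.67×10⁻⁸) = 4.631×10⁹ K⁴.
T = (4.631×10⁹)^(1/4).

T ≈ 261 K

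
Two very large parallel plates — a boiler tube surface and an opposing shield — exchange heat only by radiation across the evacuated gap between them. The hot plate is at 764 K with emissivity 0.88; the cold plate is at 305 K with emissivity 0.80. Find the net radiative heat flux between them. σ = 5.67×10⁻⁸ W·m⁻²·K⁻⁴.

q ≈ 13600 W/m²

For two infinite grey parallel plates, q = σ(T₁⁴ − T₂⁴)/(1/ε₁ + 1/ε₂ − 1).
T₁⁴ − T₂⁴ = 3.407×10¹¹ − 8.654×10⁹ = 3.320×10¹¹ K⁴.
1/ε₁ + 1/ε₂ − 1 = 1.136 + 1.250 − 1 = 1.386.
q = 5.67×10⁻⁸ × 3.320×10¹¹ / 1.386.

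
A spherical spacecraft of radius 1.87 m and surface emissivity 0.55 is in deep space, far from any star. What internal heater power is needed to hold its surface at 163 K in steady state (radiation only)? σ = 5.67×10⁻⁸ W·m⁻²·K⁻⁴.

P ≈ 967 W

P = εσ·4πr²·T⁴.
4πr² = 43.94 m²; T⁴ = 7.059×10⁸ K⁴.
P = 0.55·5.67×10⁻⁸·43.94·7.059×10⁸.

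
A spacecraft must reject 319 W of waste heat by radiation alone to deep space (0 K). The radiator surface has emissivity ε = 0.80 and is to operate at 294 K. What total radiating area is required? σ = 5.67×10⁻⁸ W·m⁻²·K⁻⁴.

A ≈ 0.941 m²

P = εσA T⁴ ⇒ A = P/(εσT⁴).
T⁴ = 7.471×10⁹ K⁴.
A = 319/(0.80 × 5.67×10⁻⁸ × 7.471×10⁹).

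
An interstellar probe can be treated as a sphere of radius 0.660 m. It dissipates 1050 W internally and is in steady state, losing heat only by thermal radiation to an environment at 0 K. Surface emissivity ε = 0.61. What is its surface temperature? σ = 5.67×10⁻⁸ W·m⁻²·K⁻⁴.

T ≈ 273 K

Steady state: internal power = radiated power, P = εσA T⁴.
Radiating area A = 4πr² = 5.474 m².
T⁴ = P/(εσA) = 1050/(0.61·5.67×10⁻⁸·5.474) = 5.546×10⁹ K⁴.
T = (5.546×10⁹)^(1/4).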